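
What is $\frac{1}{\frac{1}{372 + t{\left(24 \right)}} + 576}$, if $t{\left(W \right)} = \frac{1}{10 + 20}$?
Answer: $\frac{11161}{6428766} \approx 0.0017361$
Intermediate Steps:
$t{\left(W \right)} = \frac{1}{30}$
$\frac{1}{\frac{1}{372 + t{\left(24 \right)}} + 576} = \frac{1}{\frac{1}{372 + \frac{1}{30}} + 576} = \frac{1}{\frac{1}{\frac{11161}{30}} + 576} = \frac{1}{\frac{30}{11161} + 576} = \frac{1}{\frac{6428766}{11161}} = \frac{11161}{6428766}$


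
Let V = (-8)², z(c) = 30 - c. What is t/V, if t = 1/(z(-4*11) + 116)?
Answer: 1/12160 ≈ 8.2237e-5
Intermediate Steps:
t = 1/190 (t = 1/((30 - (-4)*11) + 116) = 1/((30 - 1*(-44)) + 116) = 1/((30 + 44) + 116) = 1/(74 + 116) = 1/190 ≈ 0.0052632)
V = 64
t/V = (1/190)/64 = (1/190)*(1/64) = 1/12160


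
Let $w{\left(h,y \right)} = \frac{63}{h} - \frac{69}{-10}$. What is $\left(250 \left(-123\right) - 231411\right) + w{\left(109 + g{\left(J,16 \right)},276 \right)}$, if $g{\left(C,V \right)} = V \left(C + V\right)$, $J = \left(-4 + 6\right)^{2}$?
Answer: $- \frac{374880153}{1430} \approx -2.6215 \cdot 10^{5}$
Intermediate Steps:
$J = 4$ ($J = 2^{2} = 4$)
$w{\left(h,y \right)} = \frac{69}{10} + \frac{63}{h}$ ($w{\left(h,y \right)} = \frac{63}{h} - - \frac{69}{10} = \frac{63}{h} + \frac{69}{10} = \frac{69}{10} + \frac{63}{h}$)
$\left(250 \left(-123\right) - 231411\right) + w{\left(109 + g{\left(J,16 \right)},276 \right)} = \left(250 \left(-123\right) - 231411\right) + \left(\frac{69}{10} + \frac{63}{109 + 16 \left(4 + 16\right)}\right) = \left(-30750 - 231411\right) + \left(\frac{69}{10} + \frac{63}{109 + 16 \cdot 20}\right) = -262161 + \left(\frac{69}{10} + \frac{63}{109 + 320}\right) = -262161 + \left(\frac{69}{10} + \frac{63}{429}\right) = -262161 + \left(\frac{69}{10} + 63 \cdot \frac{1}{429}\right) = -262161 + \left(\frac{69}{10} + \frac{21}{143}\right) = -262161 + \frac{10077}{1430} = - \frac{374880153}{1430}$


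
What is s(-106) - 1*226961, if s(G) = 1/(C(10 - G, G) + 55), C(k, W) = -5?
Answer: -11348049/50 ≈ -2.2696e+5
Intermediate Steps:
s(G) = 1/50 (s(G) = 1/(-5 + 55) = 1/50)
s(-106) - 1*226961 = 1/50 - 1*226961 = 1/50 - 226961 = -11348049/50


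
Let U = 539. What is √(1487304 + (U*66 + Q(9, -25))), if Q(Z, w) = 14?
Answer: 2*√380723 ≈ 1234.1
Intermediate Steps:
√(1487304 + (U*66 + Q(9, -25))) = √(1487304 + (539*66 + 14)) = √(1487304 + (35574 + 14)) = √(1487304 + 35588) = √1522892 = 2*√380723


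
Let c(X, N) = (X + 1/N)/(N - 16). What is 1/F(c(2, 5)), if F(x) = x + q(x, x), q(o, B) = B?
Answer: -5/2 ≈ -2.5000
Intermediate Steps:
c(X, N) = (X + 1/N)/(-16 + N)
F(x) = 2*x (F(x) = x + x = 2*x)
1/F(c(2, 5)) = 1/(2*((1 + 5*2)/(5*(-16 + 5)))) = 1/(2*((⅕)*(1 + 10)/(-11))) = 1/(2*((⅕)*(-1/11)*11)) = 1/(2*(-⅕)) = 1/(-⅖) = -5/2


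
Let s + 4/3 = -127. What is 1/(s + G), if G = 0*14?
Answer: -3/385 ≈ -0.0077922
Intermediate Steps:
s = -385/3 (s = -4/3 - 127 = -385/3 ≈ -128.33)
G = 0
1/(s + G) = 1/(-385/3 + 0) = 1/(-385/3) = -3/385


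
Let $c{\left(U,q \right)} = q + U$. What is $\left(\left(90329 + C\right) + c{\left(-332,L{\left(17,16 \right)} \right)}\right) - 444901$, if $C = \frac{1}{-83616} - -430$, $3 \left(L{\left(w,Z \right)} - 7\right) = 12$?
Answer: $- \frac{29638778209}{83616} \approx -3.5446 \cdot 10^{5}$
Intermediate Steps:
$L{\left(w,Z \right)} = 11$ ($L{\left(w,Z \right)} = 7 + \frac{1}{3} \cdot 12 = 7 + 4 = 11$)
$c{\left(U,q \right)} = U + q$
$C = \frac{35954879}{83616}$ ($C = - \frac{1}{83616} + 430 = \frac{35954879}{83616} \approx 430.0$)
$\left(\left(90329 + C\right) + c{\left(-332,L{\left(17,16 \right)} \right)}\right) - 444901 = \left(\left(90329 + \frac{35954879}{83616}\right) + \left(-332 + 11\right)\right) - 444901 = \left(\frac{7588904543}{83616} - 321\right) - 444901 = \frac{7562063807}{83616} - 444901 = - \frac{29638778209}{83616}$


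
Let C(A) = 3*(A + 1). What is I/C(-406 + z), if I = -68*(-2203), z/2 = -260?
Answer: -149804/2775 ≈ -53.983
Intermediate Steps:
z = -520 (z = 2*(-260) = -520)
C(A) = 3 + 3*A (C(A) = 3*(1 + A) = 3 + 3*A)
I = 149804
I/C(-406 + z) = 149804/(3 + 3*(-406 - 520)) = 149804/(3 + 3*(-926)) = 149804/(3 - 2778) = 149804/(-2775) = 149804*(-1/2775) = -149804/2775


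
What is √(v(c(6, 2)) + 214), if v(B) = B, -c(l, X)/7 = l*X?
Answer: √130 ≈ 11.402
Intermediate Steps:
c(l, X) = -7*X*l (c(l, X) = -7*l*X = -7*X*l)
√(v(c(6, 2)) + 214) = √(-7*2*6 + 214) = √(-84 + 214) = √130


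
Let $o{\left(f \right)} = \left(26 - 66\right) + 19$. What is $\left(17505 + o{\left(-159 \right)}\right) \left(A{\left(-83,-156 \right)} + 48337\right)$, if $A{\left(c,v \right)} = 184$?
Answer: $848341164$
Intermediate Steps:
$o{\left(f \right)} = -21$ ($o{\left(f \right)} = -40 + 19 = -21$)
$\left(17505 + o{\left(-159 \right)}\right) \left(A{\left(-83,-156 \right)} + 48337\right) = \left(17505 - 21\right) \left(184 + 48337\right) = 17484 \cdot 48521 = 848341164$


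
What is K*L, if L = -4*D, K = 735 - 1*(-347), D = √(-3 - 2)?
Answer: -4328*I*√5 ≈ -9677.7*I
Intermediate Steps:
D = I*√5 (D = √(-5) = I*√5 ≈ 2.2361*I)
K = 1082 (K = 735 + 347 = 1082)
L = -4*I*√5 ≈ -8.9443*I
K*L = 1082*(-4*I*√5) = -4328*I*√5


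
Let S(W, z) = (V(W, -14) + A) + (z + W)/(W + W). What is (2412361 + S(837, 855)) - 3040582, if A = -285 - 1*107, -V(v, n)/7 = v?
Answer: -59005802/93 ≈ -6.3447e+5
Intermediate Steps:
V(v, n) = -7*v
A = -392 (A = -285 - 107 = -392)
S(W, z) = -392 - 7*W + (W + z)/(2*W) (S(W, z) = (-7*W - 392) + (z + W)/(W + W) = (-392 - 7*W) + (W + z)/((2*W)) = (-392 - 7*W) + (W + z)*(1/(2*W)) = (-392 - 7*W) + (W + z)/(2*W) = -392 - 7*W + (W + z)/(2*W))
(2412361 + S(837, 855)) - 3040582 = (2412361 + (1/2)*(855 - 1*837*(783 + 14*837))/837) - 3040582 = (2412361 + (1/2)*(1/837)*(855 - 1*837*(783 + 11718))) - 3040582 = (2412361 + (1/2)*(1/837)*(855 - 1*837*12501)) - 3040582 = (2412361 + (1/2)*(1/837)*(855 - 10463337)) - 3040582 = (2412361 + (1/2)*(1/837)*(-10462482)) - 3040582 = (2412361 - 581249/93) - 3040582 = 223768324/93 - 3040582 = -59005802/93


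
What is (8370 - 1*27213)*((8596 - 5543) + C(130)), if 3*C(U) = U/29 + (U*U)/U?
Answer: -1692798591/29 ≈ -5.8372e+7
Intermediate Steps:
C(U) = 10*U/29 (C(U) = (U/29 + (U*U)/U)/3 = (U*(1/29) + U²/U)/3 = (U/29 + U)/3 = (30*U/29)/3 = 10*U/29)
(8370 - 1*27213)*((8596 - 5543) + C(130)) = (8370 - 1*27213)*((8596 - 5543) + (10/29)*130) = (8370 - 27213)*(3053 + 1300/29) = -18843*89837/29 = -1692798591/29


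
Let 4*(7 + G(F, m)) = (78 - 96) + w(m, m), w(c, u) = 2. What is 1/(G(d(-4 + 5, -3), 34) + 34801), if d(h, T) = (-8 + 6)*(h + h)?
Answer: 1/34790 ≈ 2.8744e-5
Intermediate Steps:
d(h, T) = -4*h
G(F, m) = -11 (G(F, m) = -7 + ((78 - 96) + 2)/4 = -7 + (-18 + 2)/4 = -7 + (¼)*(-16) = -7 - 4 = -11)
1/(G(d(-4 + 5, -3), 34) + 34801) = 1/(-11 + 34801) = 1/34790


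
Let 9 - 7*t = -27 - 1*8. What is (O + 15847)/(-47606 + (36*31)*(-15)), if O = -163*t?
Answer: -103757/450422 ≈ -0.23036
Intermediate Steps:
t = 44/7 (t = 9/7 - (-27 - 1*8)/7 = 9/7 - (-27 - 8)/7 = 9/7 - 1/7*(-35) = 9/7 + 5 = 44/7 ≈ 6.2857)
O = -7172/7 (O = -163*44/7 = -7172/7 ≈ -1024.6)
(O + 15847)/(-47606 + (36*31)*(-15)) = (-7172/7 + 15847)/(-47606 + (36*31)*(-15)) = 103757/(7*(-47606 + 1116*(-15))) = 103757/(7*(-47606 - 16740)) = (103757/7)/(-64346) = (103757/7)*(-1/64346) = -103757/450422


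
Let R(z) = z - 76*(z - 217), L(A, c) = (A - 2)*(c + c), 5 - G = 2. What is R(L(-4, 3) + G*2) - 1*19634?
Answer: -892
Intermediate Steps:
G = 3 (G = 5 - 1*2 = 5 - 2 = 3)
L(A, c) = 2*c*(-2 + A) (L(A, c) = (-2 + A)*(2*c) = 2*c*(-2 + A))
R(z) = 16492 - 75*z (R(z) = z - 76*(-217 + z) = z + (16492 - 76*z) = 16492 - 75*z)
R(L(-4, 3) + G*2) - 1*19634 = (16492 - 75*(2*3*(-2 - 4) + 3*2)) - 1*19634 = (16492 - 75*(2*3*(-6) + 6)) - 19634 = (16492 - 75*(-36 + 6)) - 19634 = (16492 - 75*(-30)) - 19634 = (16492 + 2250) - 19634 = 18742 - 19634 = -892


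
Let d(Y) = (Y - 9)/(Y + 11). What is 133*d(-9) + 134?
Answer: -1063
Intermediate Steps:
d(Y) = (-9 + Y)/(11 + Y)
133*d(-9) + 134 = 133*((-9 - 9)/(11 - 9)) + 134 = 133*(-18/2) + 134 = 133*((1/2)*(-18)) + 134 = 133*(-9) + 134 = -1197 + 134 = -1063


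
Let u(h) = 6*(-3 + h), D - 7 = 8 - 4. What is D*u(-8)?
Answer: -726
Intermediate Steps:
D = 11 (D = 7 + (8 - 4) = 7 + 4 = 11)
u(h) = -18 + 6*h
D*u(-8) = 11*(-18 + 6*(-8)) = 11*(-18 - 48) = 11*(-66) = -726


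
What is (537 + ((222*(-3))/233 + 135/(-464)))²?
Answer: 3331097986392225/11688204544 ≈ 2.8500e+5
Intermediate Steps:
(537 + ((222*(-3))/233 + 135/(-464)))² = (537 + (-666*1/233 + 135*(-1/464)))² = (537 + (-666/233 - 135/464))² = (537 - 340479/108112)² = (57715665/108112)² = 3331097986392225/11688204544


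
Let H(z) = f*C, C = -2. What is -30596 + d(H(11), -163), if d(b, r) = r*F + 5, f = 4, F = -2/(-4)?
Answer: -61345/2 ≈ -30673.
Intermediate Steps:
F = ½ (F = -2*(-¼) = ½ ≈ 0.50000)
H(z) = -8 (H(z) = 4*(-2) = -8)
d(b, r) = 5 + r/2 (d(b, r) = r*(½) + 5 = r/2 + 5 = 5 + r/2)
-30596 + d(H(11), -163) = -30596 + (5 + (½)*(-163)) = -30596 + (5 - 163/2) = -30596 - 153/2 = -61345/2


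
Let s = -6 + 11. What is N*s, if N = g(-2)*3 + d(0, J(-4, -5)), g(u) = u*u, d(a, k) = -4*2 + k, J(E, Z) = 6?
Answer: 50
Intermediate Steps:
d(a, k) = -8 + k
s = 5
g(u) = u²
N = 10 (N = (-2)²*3 + (-8 + 6) = 4*3 - 2 = 12 - 2 = 10)
N*s = 10*5 = 50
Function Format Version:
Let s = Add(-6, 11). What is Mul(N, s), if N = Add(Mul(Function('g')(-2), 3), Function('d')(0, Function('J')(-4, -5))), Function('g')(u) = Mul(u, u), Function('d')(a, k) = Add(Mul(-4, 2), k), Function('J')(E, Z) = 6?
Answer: 50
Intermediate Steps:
Function('d')(a, k) = Add(-8, k)
s = 5
Function('g')(u) = Pow(u, 2)
N = 10 (N = Add(Mul(Pow(-2, 2), 3), Add(-8, 6)) = Add(Mul(4, 3), -2) = Add(12, -2) = 10)
Mul(N, s) = Mul(10, 5) = 50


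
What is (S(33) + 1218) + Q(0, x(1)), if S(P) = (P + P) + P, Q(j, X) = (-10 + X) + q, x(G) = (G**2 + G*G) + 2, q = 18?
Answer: 1329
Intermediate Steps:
x(G) = 2 + 2*G**2 (x(G) = (G**2 + G**2) + 2 = 2*G**2 + 2 = 2 + 2*G**2)
Q(j, X) = 8 + X (Q(j, X) = (-10 + X) + 18 = 8 + X)
S(P) = 3*P (S(P) = 2*P + P = 3*P)
(S(33) + 1218) + Q(0, x(1)) = (3*33 + 1218) + (8 + (2 + 2*1**2)) = (99 + 1218) + (8 + (2 + 2*1)) = 1317 + (8 + (2 + 2)) = 1317 + (8 + 4) = 1317 + 12 = 1329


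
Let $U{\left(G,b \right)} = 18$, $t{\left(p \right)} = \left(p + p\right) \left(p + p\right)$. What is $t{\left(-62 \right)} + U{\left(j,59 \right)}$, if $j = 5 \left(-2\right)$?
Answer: $15394$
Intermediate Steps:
$j = -10$
$t{\left(p \right)} = 4 p^{2}$ ($t{\left(p \right)} = 2 p 2 p = 4 p^{2}$)
$t{\left(-62 \right)} + U{\left(j,59 \right)} = 4 \left(-62\right)^{2} + 18 = 4 \cdot 3844 + 18 = 15376 + 18 = 15394$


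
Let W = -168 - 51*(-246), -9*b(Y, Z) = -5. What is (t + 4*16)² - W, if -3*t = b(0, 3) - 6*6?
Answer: -4833353/729 ≈ -6630.1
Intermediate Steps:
b(Y, Z) = 5/9 (b(Y, Z) = -⅑*(-5) = 5/9)
t = 319/27 (t = -(5/9 - 6*6)/3 = -(5/9 - 36)/3 = -⅓*(-319/9) = 319/27 ≈ 11.815)
W = 12378 (W = -168 + 12546 = 12378)
(t + 4*16)² - W = (319/27 + 4*16)² - 1*12378 = (319/27 + 64)² - 12378 = (2047/27)² - 12378 = 4190209/729 - 12378 = -4833353/729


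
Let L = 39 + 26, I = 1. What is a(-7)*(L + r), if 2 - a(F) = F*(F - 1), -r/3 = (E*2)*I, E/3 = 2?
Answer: -1566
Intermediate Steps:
E = 6 (E = 3*2 = 6)
L = 65
r = -36 (r = -3*6*2 = -36 ≈ -36.000)
a(F) = 2 - F*(-1 + F) (a(F) = 2 - F*(F - 1) = 2 - F*(-1 + F))
a(-7)*(L + r) = (2 - 7 - 1*(-7)²)*(65 - 36) = (2 - 7 - 1*49)*29 = (2 - 7 - 49)*29 = -54*29 = -1566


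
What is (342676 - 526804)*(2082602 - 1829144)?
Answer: -46668714624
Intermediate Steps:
(342676 - 526804)*(2082602 - 1829144) = -184128*253458 = -46668714624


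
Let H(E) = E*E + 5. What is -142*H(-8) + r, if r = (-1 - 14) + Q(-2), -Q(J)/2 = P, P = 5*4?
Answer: -9853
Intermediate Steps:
P = 20
Q(J) = -40 (Q(J) = -2*20 = -40)
H(E) = 5 + E² (H(E) = E² + 5 = 5 + E²)
r = -55 (r = (-1 - 14) - 40 = -15 - 40 = -55)
-142*H(-8) + r = -142*(5 + (-8)²) - 55 = -142*(5 + 64) - 55 = -142*69 - 55 = -9798 - 55 = -9853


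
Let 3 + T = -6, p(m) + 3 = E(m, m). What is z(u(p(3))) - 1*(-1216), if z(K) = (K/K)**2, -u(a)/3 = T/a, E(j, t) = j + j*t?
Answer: 1217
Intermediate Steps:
p(m) = -3 + m*(1 + m)
T = -9 (T = -3 - 6 = -9)
u(a) = 27/a (u(a) = -(-27)/a = 27/a)
z(K) = 1 (z(K) = 1**2 = 1)
z(u(p(3))) - 1*(-1216) = 1 - 1*(-1216) = 1 + 1216 = 1217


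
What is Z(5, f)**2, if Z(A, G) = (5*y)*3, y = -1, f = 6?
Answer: 225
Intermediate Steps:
Z(A, G) = -15 (Z(A, G) = (5*(-1))*3 = -5*3 = -15)
Z(5, f)**2 = (-15)**2 = 225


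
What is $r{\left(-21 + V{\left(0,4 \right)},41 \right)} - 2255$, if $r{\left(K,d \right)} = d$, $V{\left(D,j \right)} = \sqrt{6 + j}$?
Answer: $-2214$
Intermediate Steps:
$r{\left(-21 + V{\left(0,4 \right)},41 \right)} - 2255 = 41 - 2255 = -2214$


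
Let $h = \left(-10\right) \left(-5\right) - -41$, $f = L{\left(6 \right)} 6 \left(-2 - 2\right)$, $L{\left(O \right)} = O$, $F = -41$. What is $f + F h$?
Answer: $-3875$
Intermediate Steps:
$f = -144$ ($f = 6 \cdot 6 \left(-2 - 2\right) = 6 \cdot 6 \left(-4\right) = 6 \left(-24\right) = -144$)
$h = 91$ ($h = 50 + 41 = 91$)
$f + F h = -144 - 3731 = -3875$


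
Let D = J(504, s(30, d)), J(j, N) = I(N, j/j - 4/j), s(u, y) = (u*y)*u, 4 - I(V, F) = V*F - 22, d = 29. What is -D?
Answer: 181068/7 ≈ 25867.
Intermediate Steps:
I(V, F) = 26 - F*V (I(V, F) = 4 - (V*F - 22) = 4 - (F*V - 22) = 4 - (-22 + F*V) = 4 + (22 - F*V) = 26 - F*V)
s(u, y) = y*u²
J(j, N) = 26 - N*(1 - 4/j) (J(j, N) = 26 - (j/j - 4/j)*N = 26 - (1 - 4/j)*N = 26 - N*(1 - 4/j))
D = -181068/7 (D = 26 - 29*30² + 4*(29*30²)/504 = 26 - 29*900 + 4*(29*900)*(1/504) = 26 - 1*26100 + 4*26100*(1/504) = 26 - 26100 + 1450/7 = -181068/7 ≈ -25867.)
-D = -1*(-181068/7) = 181068/7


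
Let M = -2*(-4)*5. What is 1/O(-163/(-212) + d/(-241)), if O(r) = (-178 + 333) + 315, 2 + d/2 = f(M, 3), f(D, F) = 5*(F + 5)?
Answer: 1/470 ≈ 0.0021277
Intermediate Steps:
M = 40 (M = 8*5 = 40)
f(D, F) = 25 + 5*F (f(D, F) = 5*(5 + F) = 25 + 5*F)
d = 76 (d = -4 + 2*(25 + 5*3) = -4 + 2*(25 + 15) = -4 + 2*40 = -4 + 80 = 76)
O(r) = 470 (O(r) = 155 + 315 = 470)
1/O(-163/(-212) + d/(-241)) = 1/470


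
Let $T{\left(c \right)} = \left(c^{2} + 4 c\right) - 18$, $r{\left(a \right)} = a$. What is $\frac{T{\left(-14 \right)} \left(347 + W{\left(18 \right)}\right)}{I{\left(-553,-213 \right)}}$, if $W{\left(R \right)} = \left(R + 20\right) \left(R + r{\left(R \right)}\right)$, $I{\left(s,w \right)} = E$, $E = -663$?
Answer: $- \frac{209230}{663} \approx -315.58$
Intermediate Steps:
$T{\left(c \right)} = -18 + c^{2} + 4 c$
$I{\left(s,w \right)} = -663$
$W{\left(R \right)} = 2 R \left(20 + R\right)$ ($W{\left(R \right)} = \left(R + 20\right) \left(R + R\right) = \left(20 + R\right) 2 R = 2 R \left(20 + R\right)$)
$\frac{T{\left(-14 \right)} \left(347 + W{\left(18 \right)}\right)}{I{\left(-553,-213 \right)}} = \frac{\left(-18 + \left(-14\right)^{2} + 4 \left(-14\right)\right) \left(347 + 2 \cdot 18 \left(20 + 18\right)\right)}{-663} = \left(-18 + 196 - 56\right) \left(347 + 2 \cdot 18 \cdot 38\right) \left(- \frac{1}{663}\right) = 122 \left(347 + 1368\right) \left(- \frac{1}{663}\right) = 122 \cdot 1715 \left(- \frac{1}{663}\right) = 209230 \left(- \frac{1}{663}\right) = - \frac{209230}{663}$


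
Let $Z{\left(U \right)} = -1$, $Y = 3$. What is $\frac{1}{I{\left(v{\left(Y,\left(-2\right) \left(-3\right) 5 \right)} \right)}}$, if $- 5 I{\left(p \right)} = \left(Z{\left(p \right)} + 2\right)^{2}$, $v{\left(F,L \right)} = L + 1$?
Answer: $-5$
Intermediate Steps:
$v{\left(F,L \right)} = 1 + L$
$I{\left(p \right)} = - \frac{1}{5}$ ($I{\left(p \right)} = - \frac{\left(-1 + 2\right)^{2}}{5} = - \frac{1^{2}}{5} = \left(- \frac{1}{5}\right) 1 = - \frac{1}{5}$)
$\frac{1}{I{\left(v{\left(Y,\left(-2\right) \left(-3\right) 5 \right)} \right)}} = \frac{1}{- \frac{1}{5}} = -5$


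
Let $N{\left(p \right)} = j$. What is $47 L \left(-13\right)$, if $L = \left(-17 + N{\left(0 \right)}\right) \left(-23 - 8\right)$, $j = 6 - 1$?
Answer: $-227292$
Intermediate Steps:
$j = 5$ ($j = 6 - 1 = 5$)
$N{\left(p \right)} = 5$
$L = 372$ ($L = \left(-17 + 5\right) \left(-23 - 8\right) = \left(-12\right) \left(-31\right) = 372$)
$47 L \left(-13\right) = 47 \cdot 372 \left(-13\right) = 17484 \left(-13\right) = -227292$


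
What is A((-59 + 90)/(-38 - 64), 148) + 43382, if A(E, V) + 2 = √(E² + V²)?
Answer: 43380 + √227890177/102 ≈ 43528.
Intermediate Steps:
A(E, V) = -2 + √(E² + V²)
A((-59 + 90)/(-38 - 64), 148) + 43382 = (-2 + √(((-59 + 90)/(-38 - 64))² + 148²)) + 43382 = (-2 + √((31/(-102))² + 21904)) + 43382 = (-2 + √((31*(-1/102))² + 21904)) + 43382 = (-2 + √((-31/102)² + 21904)) + 43382 = (-2 + √(961/10404 + 21904)) + 43382 = (-2 + √(227890177/10404)) + 43382 = (-2 + √227890177/102) + 43382 = 43380 + √227890177/102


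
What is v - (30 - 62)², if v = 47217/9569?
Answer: -9751439/9569 ≈ -1019.1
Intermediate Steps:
v = 47217/9569 (v = 47217*(1/9569) = 47217/9569 ≈ 4.9344)
v - (30 - 62)² = 47217/9569 - (30 - 62)² = 47217/9569 - 1*(-32)² = 47217/9569 - 1*1024 = 47217/9569 - 1024 = -9751439/9569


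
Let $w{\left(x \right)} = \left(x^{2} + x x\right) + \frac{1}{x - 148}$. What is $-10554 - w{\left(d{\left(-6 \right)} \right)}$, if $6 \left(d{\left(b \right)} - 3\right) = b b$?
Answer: $- \frac{1489523}{139} \approx -10716.0$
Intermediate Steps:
$d{\left(b \right)} = 3 + \frac{b^{2}}{6}$ ($d{\left(b \right)} = 3 + \frac{b b}{6} = 3 + \frac{b^{2}}{6}$)
$w{\left(x \right)} = \frac{1}{-148 + x} + 2 x^{2}$ ($w{\left(x \right)} = \left(x^{2} + x^{2}\right) + \frac{1}{-148 + x} = 2 x^{2} + \frac{1}{-148 + x} = \frac{1}{-148 + x} + 2 x^{2}$)
$-10554 - w{\left(d{\left(-6 \right)} \right)} = -10554 - \frac{1 - 296 \left(3 + \frac{\left(-6\right)^{2}}{6}\right)^{2} + 2 \left(3 + \frac{\left(-6\right)^{2}}{6}\right)^{3}}{-148 + \left(3 + \frac{\left(-6\right)^{2}}{6}\right)} = -10554 - \frac{1 - 296 \left(3 + \frac{1}{6} \cdot 36\right)^{2} + 2 \left(3 + \frac{1}{6} \cdot 36\right)^{3}}{-148 + \left(3 + \frac{1}{6} \cdot 36\right)} = -10554 - \frac{1 - 296 \left(3 + 6\right)^{2} + 2 \left(3 + 6\right)^{3}}{-148 + \left(3 + 6\right)} = -10554 - \frac{1 - 296 \cdot 9^{2} + 2 \cdot 9^{3}}{-148 + 9} = -10554 - \frac{1 - 23976 + 2 \cdot 729}{-139} = -10554 - - \frac{1 - 23976 + 1458}{139} = -10554 - \left(- \frac{1}{139}\right) \left(-22517\right) = -10554 - \frac{22517}{139} = - \frac{1489523}{139}$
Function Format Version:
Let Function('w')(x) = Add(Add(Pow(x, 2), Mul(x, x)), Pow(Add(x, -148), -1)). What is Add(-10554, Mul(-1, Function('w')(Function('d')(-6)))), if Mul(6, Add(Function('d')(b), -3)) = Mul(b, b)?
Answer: Rational(-1489523, 139) ≈ -10716.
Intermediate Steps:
Function('d')(b) = Add(3, Mul(Rational(1, 6), Pow(b, 2))) (Function('d')(b) = Add(3, Mul(Rational(1, 6), Mul(b, b))) = Add(3, Mul(Rational(1, 6), Pow(b, 2))))
Function('w')(x) = Add(Pow(Add(-148, x), -1), Mul(2, Pow(x, 2))) (Function('w')(x) = Add(Add(Pow(x, 2), Pow(x, 2)), Pow(Add(-148, x), -1)) = Add(Mul(2, Pow(x, 2)), Pow(Add(-148, x), -1)) = Add(Pow(Add(-148, x), -1), Mul(2, Pow(x, 2))))
Add(-10554, Mul(-1, Function('w')(Function('d')(-6)))) = Add(-10554, Mul(-1, Mul(Pow(Add(-148, Add(3, Mul(Rational(1, 6), Pow(-6, 2)))), -1), Add(1, Mul(-296, Pow(Add(3, Mul(Rational(1, 6), Pow(-6, 2))), 2)), Mul(2, Pow(Add(3, Mul(Rational(1, 6), Pow(-6, 2))), 3)))))) = Add(-10554, Mul(-1, Mul(Pow(Add(-148, Add(3, Mul(Rational(1, 6), 36))), -1), Add(1, Mul(-296, Pow(Add(3, Mul(Rational(1, 6), 36)), 2)), Mul(2, Pow(Add(3, Mul(Rational(1, 6), 36)), 3)))))) = Add(-10554, Mul(-1, Mul(Pow(Add(-148, Add(3, 6)), -1), Add(1, Mul(-296, Pow(Add(3, 6), 2)), Mul(2, Pow(Add(3, 6), 3)))))) = Add(-10554, Mul(-1, Mul(Pow(Add(-148, 9), -1), Add(1, Mul(-296, Pow(9, 2)), Mul(2, Pow(9, 3)))))) = Add(-10554, Mul(-1, Mul(Pow(-139, -1), Add(1, Mul(-296, 81), Mul(2, 729))))) = Add(-10554, Mul(-1, Mul(Rational(-1, 139), Add(1, -23976, 1458)))) = Add(-10554, Mul(-1, Mul(Rational(-1, 139), -22517))) = Add(-10554, Mul(-1, Rational(22517, 139))) = Add(-10554, Rational(-22517, 139)) = Rational(-1489523, 139)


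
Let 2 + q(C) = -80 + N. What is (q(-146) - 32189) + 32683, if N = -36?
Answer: 376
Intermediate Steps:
q(C) = -118 (q(C) = -2 + (-80 - 36) = -2 - 116 = -118)
(q(-146) - 32189) + 32683 = (-118 - 32189) + 32683 = -32307 + 32683 = 376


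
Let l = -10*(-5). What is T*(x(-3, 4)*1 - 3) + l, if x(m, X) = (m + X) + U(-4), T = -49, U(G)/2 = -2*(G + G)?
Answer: -1420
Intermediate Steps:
l = 50
U(G) = -8*G (U(G) = 2*(-2*(G + G)) = 2*(-4*G) = -8*G)
x(m, X) = 32 + X + m (x(m, X) = (m + X) - 8*(-4) = (X + m) + 32 = 32 + X + m)
T*(x(-3, 4)*1 - 3) + l = -49*((32 + 4 - 3)*1 - 3) + 50 = -49*(33*1 - 3) + 50 = -49*(33 - 3) + 50 = -49*30 + 50 = -1470 + 50 = -1420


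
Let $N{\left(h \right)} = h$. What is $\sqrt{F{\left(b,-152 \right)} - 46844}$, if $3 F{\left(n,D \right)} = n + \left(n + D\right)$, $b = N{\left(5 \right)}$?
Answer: $\frac{i \sqrt{422022}}{3} \approx 216.54 i$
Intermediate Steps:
$b = 5$
$F{\left(n,D \right)} = \frac{D}{3} + \frac{2 n}{3}$ ($F{\left(n,D \right)} = \frac{n + \left(n + D\right)}{3} = \frac{n + \left(D + n\right)}{3} = \frac{D + 2 n}{3} = \frac{D}{3} + \frac{2 n}{3}$)
$\sqrt{F{\left(b,-152 \right)} - 46844} = \sqrt{\left(\frac{1}{3} \left(-152\right) + \frac{2}{3} \cdot 5\right) - 46844} = \sqrt{\left(- \frac{152}{3} + \frac{10}{3}\right) - 46844} = \sqrt{- \frac{142}{3} - 46844} = \sqrt{- \frac{140674}{3}} = \frac{i \sqrt{422022}}{3}$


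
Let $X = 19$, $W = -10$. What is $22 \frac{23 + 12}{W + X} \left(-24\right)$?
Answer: $- \frac{6160}{3} \approx -2053.3$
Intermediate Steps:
$22 \frac{23 + 12}{W + X} \left(-24\right) = 22 \frac{23 + 12}{-10 + 19} \left(-24\right) = 22 \cdot \frac{35}{9} \left(-24\right) = \frac{770}{9} \left(-24\right) = - \frac{6160}{3}$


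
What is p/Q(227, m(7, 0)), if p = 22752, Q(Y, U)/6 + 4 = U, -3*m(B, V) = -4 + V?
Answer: -1422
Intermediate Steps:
m(B, V) = 4/3 - V/3 (m(B, V) = -(-4 + V)/3 = 4/3 - V/3)
Q(Y, U) = -24 + 6*U
p/Q(227, m(7, 0)) = 22752/(-24 + 6*(4/3 - 1/3*0)) = 22752/(-24 + 6*(4/3 + 0)) = 22752/(-24 + 6*(4/3)) = 22752/(-24 + 8) = 22752/(-16) = 22752*(-1/16) = -1422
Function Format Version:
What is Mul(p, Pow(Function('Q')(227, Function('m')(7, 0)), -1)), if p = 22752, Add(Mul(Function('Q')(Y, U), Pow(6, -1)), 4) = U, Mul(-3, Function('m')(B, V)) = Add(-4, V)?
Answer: -1422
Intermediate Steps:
Function('m')(B, V) = Add(Rational(4, 3), Mul(Rational(-1, 3), V)) (Function('m')(B, V) = Mul(Rational(-1, 3), Add(-4, V)) = Add(Rational(4, 3), Mul(Rational(-1, 3), V)))
Function('Q')(Y, U) = Add(-24, Mul(6, U))
Mul(p, Pow(Function('Q')(227, Function('m')(7, 0)), -1)) = Mul(22752, Pow(Add(-24, Mul(6, Add(Rational(4, 3), Mul(Rational(-1, 3), 0)))), -1)) = Mul(22752, Pow(Add(-24, Mul(6, Add(Rational(4, 3), 0))), -1)) = Mul(22752, Pow(Add(-24, Mul(6, Rational(4, 3))), -1)) = Mul(22752, Pow(Add(-24, 8), -1)) = Mul(22752, Pow(-16, -1)) = Mul(22752, Rational(-1, 16)) = -1422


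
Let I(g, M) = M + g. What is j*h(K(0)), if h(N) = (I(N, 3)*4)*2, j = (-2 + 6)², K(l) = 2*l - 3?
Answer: 0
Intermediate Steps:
K(l) = -3 + 2*l
j = 16 (j = 4² = 16)
h(N) = 24 + 8*N (h(N) = ((3 + N)*4)*2 = (12 + 4*N)*2 = 24 + 8*N)
j*h(K(0)) = 16*(24 + 8*(-3 + 2*0)) = 16*(24 + 8*(-3 + 0)) = 16*(24 + 8*(-3)) = 16*(24 - 24) = 16*0 = 0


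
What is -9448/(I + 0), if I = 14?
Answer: -4724/7 ≈ -674.86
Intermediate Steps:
-9448/(I + 0) = -9448/(14 + 0) = -9448/14 = -9448*1/14 = -4724/7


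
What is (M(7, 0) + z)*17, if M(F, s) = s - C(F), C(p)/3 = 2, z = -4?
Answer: -170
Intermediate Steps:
C(p) = 6 (C(p) = 3*2 = 6)
M(F, s) = -6 + s (M(F, s) = s - 1*6 = s - 6 = -6 + s)
(M(7, 0) + z)*17 = ((-6 + 0) - 4)*17 = (-6 - 4)*17 = -10*17 = -170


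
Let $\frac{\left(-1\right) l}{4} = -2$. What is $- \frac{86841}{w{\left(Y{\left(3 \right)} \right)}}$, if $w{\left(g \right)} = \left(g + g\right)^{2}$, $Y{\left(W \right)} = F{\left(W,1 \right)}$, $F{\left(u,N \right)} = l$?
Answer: $- \frac{86841}{256} \approx -339.22$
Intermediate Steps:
$l = 8$ ($l = \left(-4\right) \left(-2\right) = 8$)
$F{\left(u,N \right)} = 8$
$Y{\left(W \right)} = 8$
$w{\left(g \right)} = 4 g^{2}$ ($w{\left(g \right)} = \left(2 g\right)^{2} = 4 g^{2}$)
$- \frac{86841}{w{\left(Y{\left(3 \right)} \right)}} = - \frac{86841}{4 \cdot 8^{2}} = - \frac{86841}{4 \cdot 64} = - \frac{86841}{256}$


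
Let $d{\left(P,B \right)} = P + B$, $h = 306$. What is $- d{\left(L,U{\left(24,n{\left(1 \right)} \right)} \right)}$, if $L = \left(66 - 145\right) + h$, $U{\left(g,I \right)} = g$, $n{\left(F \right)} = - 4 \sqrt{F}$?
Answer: $-251$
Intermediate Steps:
$L = 227$ ($L = \left(66 - 145\right) + 306 = -79 + 306 = 227$)
$d{\left(P,B \right)} = B + P$
$- d{\left(L,U{\left(24,n{\left(1 \right)} \right)} \right)} = - (24 + 227) = \left(-1\right) 251 = -251$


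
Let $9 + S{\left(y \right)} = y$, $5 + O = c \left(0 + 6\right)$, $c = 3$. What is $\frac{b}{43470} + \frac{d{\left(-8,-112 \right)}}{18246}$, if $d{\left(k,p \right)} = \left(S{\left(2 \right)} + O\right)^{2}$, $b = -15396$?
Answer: $- \frac{7759736}{22032045} \approx -0.3522$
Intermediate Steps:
$O = 13$ ($O = -5 + 3 \left(0 + 6\right) = -5 + 3 \cdot 6 = -5 + 18 = 13$)
$S{\left(y \right)} = -9 + y$
$d{\left(k,p \right)} = 36$ ($d{\left(k,p \right)} = \left(\left(-9 + 2\right) + 13\right)^{2} = \left(-7 + 13\right)^{2} = 6^{2} = 36$)
$\frac{b}{43470} + \frac{d{\left(-8,-112 \right)}}{18246} = - \frac{15396}{43470} + \frac{36}{18246} = \left(-15396\right) \frac{1}{43470} + 36 \cdot \frac{1}{18246} = - \frac{2566}{7245} + \frac{6}{3041} = - \frac{7759736}{22032045}$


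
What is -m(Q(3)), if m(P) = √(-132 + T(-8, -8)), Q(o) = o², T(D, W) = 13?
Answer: -I*√119 ≈ -10.909*I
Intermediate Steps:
m(P) = I*√119 (m(P) = √(-132 + 13) = √(-119) = I*√119)
-m(Q(3)) = -I*√119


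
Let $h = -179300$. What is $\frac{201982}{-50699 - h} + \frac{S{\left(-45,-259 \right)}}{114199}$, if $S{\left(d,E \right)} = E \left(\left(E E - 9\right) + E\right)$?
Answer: $- \frac{200210770759}{1335100509} \approx -149.96$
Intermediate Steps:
$S{\left(d,E \right)} = E \left(-9 + E + E^{2}\right)$ ($S{\left(d,E \right)} = E \left(\left(E^{2} - 9\right) + E\right) = E \left(\left(-9 + E^{2}\right) + E\right) = E \left(-9 + E + E^{2}\right)$)
$\frac{201982}{-50699 - h} + \frac{S{\left(-45,-259 \right)}}{114199} = \frac{201982}{-50699 - -179300} + \frac{\left(-259\right) \left(-9 - 259 + \left(-259\right)^{2}\right)}{114199} = \frac{201982}{-50699 + 179300} + - 259 \left(-9 - 259 + 67081\right) \frac{1}{114199} = \frac{201982}{128601} + \left(-259\right) 66813 \cdot \frac{1}{114199} = 201982 \cdot \frac{1}{128601} - \frac{17304567}{114199} = \frac{18362}{11691} - \frac{17304567}{114199} = - \frac{200210770759}{1335100509}$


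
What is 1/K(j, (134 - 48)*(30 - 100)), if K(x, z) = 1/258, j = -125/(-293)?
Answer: 258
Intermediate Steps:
j = 125/293 (j = -125*(-1/293) = 125/293 ≈ 0.42662)
K(x, z) = 1/258
1/K(j, (134 - 48)*(30 - 100)) = 1/(1/258) = 258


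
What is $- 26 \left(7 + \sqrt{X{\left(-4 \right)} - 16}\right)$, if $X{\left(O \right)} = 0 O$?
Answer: $-182 - 104 i \approx -182.0 - 104.0 i$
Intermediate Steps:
$X{\left(O \right)} = 0$
$- 26 \left(7 + \sqrt{X{\left(-4 \right)} - 16}\right) = - 26 \left(7 + \sqrt{0 - 16}\right) = - 26 \left(7 + \sqrt{-16}\right) = - 26 \left(7 + 4 i\right) = -182 - 104 i$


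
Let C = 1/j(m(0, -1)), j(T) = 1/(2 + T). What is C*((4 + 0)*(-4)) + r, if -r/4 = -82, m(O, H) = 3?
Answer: 248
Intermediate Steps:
r = 328 (r = -4*(-82) = 328)
C = 5 (C = 1/(1/(2 + 3)) = 1/(1/5) = 1/(⅕) = 5)
C*((4 + 0)*(-4)) + r = 5*((4 + 0)*(-4)) + 328 = 5*(4*(-4)) + 328 = 5*(-16) + 328 = -80 + 328 = 248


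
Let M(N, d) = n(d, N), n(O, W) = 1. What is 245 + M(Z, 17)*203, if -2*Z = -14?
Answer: 448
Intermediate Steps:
Z = 7 (Z = -½*(-14) = 7)
M(N, d) = 1
245 + M(Z, 17)*203 = 245 + 1*203 = 245 + 203 = 448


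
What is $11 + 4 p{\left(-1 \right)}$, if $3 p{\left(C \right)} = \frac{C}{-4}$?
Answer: $\frac{34}{3} \approx 11.333$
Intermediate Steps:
$p{\left(C \right)} = - \frac{C}{12}$ ($p{\left(C \right)} = \frac{C \frac{1}{-4}}{3} = \frac{C \left(- \frac{1}{4}\right)}{3} = \frac{\left(- \frac{1}{4}\right) C}{3} = - \frac{C}{12}$)
$11 + 4 p{\left(-1 \right)} = 11 + 4 \left(\left(- \frac{1}{12}\right) \left(-1\right)\right) = 11 + 4 \cdot \frac{1}{12} = 11 + \frac{1}{3} = \frac{34}{3}$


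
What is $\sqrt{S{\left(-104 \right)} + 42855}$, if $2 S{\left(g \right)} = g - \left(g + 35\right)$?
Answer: $\frac{5 \sqrt{6854}}{2} \approx 206.97$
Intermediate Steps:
$S{\left(g \right)} = - \frac{35}{2}$ ($S{\left(g \right)} = \frac{g - \left(g + 35\right)}{2} = \frac{g - \left(35 + g\right)}{2} = \frac{1}{2} \left(-35\right) = - \frac{35}{2}$)
$\sqrt{S{\left(-104 \right)} + 42855} = \sqrt{- \frac{35}{2} + 42855} = \sqrt{\frac{85675}{2}} = \frac{5 \sqrt{6854}}{2}$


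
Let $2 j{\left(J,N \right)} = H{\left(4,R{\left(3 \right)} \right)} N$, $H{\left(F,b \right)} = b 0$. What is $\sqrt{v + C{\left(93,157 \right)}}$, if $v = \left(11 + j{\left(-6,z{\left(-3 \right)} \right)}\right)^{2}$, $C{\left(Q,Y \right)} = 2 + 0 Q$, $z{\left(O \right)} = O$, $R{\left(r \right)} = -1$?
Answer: $\sqrt{123} \approx 11.091$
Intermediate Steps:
$H{\left(F,b \right)} = 0$
$j{\left(J,N \right)} = 0$ ($j{\left(J,N \right)} = \frac{0 N}{2} = \frac{1}{2} \cdot 0 = 0$)
$C{\left(Q,Y \right)} = 2$ ($C{\left(Q,Y \right)} = 2 + 0 = 2$)
$v = 121$ ($v = \left(11 + 0\right)^{2} = 11^{2} = 121$)
$\sqrt{v + C{\left(93,157 \right)}} = \sqrt{121 + 2} = \sqrt{123}$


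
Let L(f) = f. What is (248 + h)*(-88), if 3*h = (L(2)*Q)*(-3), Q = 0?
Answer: -21824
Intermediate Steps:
h = 0 (h = ((2*0)*(-3))/3 = (0*(-3))/3 = (⅓)*0 = 0)
(248 + h)*(-88) = (248 + 0)*(-88) = 248*(-88) = -21824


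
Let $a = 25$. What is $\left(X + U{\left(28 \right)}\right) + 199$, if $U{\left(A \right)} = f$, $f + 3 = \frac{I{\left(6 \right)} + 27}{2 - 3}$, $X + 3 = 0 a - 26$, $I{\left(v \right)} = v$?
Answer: $134$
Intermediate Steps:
$X = -29$ ($X = -3 + \left(0 \cdot 25 - 26\right) = -3 + \left(0 - 26\right) = -3 - 26 = -29$)
$f = -36$ ($f = -3 + \frac{6 + 27}{2 - 3} = -3 + \frac{33}{-1} = -3 + 33 \left(-1\right) = -3 - 33 = -36$)
$U{\left(A \right)} = -36$
$\left(X + U{\left(28 \right)}\right) + 199 = \left(-29 - 36\right) + 199 = -65 + 199 = 134$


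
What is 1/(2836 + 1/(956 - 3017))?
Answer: 2061/5844995 ≈ 0.00035261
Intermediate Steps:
1/(2836 + 1/(956 - 3017)) = 1/(2836 + 1/(-2061)) = 1/(2836 - 1/2061) = 1/(5844995/2061) = 2061/5844995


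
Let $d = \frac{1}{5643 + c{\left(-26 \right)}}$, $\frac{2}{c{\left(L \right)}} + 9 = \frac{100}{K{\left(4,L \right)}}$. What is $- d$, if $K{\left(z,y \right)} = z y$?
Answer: $- \frac{259}{1461485} \approx -0.00017722$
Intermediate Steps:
$K{\left(z,y \right)} = y z$
$c{\left(L \right)} = \frac{2}{-9 + \frac{25}{L}}$ ($c{\left(L \right)} = \frac{2}{-9 + \frac{100}{L 4}} = \frac{2}{-9 + \frac{100}{4 L}} = \frac{2}{-9 + 100 \frac{1}{4 L}} = \frac{2}{-9 + \frac{25}{L}}$)
$d = \frac{259}{1461485}$ ($d = \frac{1}{5643 - - \frac{52}{-25 + 9 \left(-26\right)}} = \frac{1}{5643 - - \frac{52}{-25 - 234}} = \frac{1}{5643 - - \frac{52}{-259}} = \frac{1}{5643 - \left(-52\right) \left(- \frac{1}{259}\right)} = \frac{1}{5643 - \frac{52}{259}} = \frac{1}{\frac{1461485}{259}} = \frac{259}{1461485} \approx 0.00017722$)
$- d = \left(-1\right) \frac{259}{1461485} = - \frac{259}{1461485}$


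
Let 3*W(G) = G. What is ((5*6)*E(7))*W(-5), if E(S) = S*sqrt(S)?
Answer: -350*sqrt(7) ≈ -926.01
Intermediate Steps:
W(G) = G/3
E(S) = S**(3/2)
((5*6)*E(7))*W(-5) = ((5*6)*7**(3/2))*((1/3)*(-5)) = (30*(7*sqrt(7)))*(-5/3) = (210*sqrt(7))*(-5/3) = -350*sqrt(7)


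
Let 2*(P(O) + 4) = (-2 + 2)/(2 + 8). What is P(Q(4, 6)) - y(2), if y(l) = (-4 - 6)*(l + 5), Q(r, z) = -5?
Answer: 66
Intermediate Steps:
P(O) = -4 (P(O) = -4 + ((-2 + 2)/(2 + 8))/2 = -4 + (0/10)/2 = -4 + (0*(1/10))/2 = -4 + (1/2)*0 = -4 + 0 = -4)
y(l) = -50 - 10*l (y(l) = -10*(5 + l) = -50 - 10*l)
P(Q(4, 6)) - y(2) = -4 - (-50 - 10*2) = -4 - (-50 - 20) = -4 - 1*(-70) = -4 + 70 = 66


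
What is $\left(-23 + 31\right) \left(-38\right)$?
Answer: $-304$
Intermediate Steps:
$\left(-23 + 31\right) \left(-38\right) = 8 \left(-38\right) = -304$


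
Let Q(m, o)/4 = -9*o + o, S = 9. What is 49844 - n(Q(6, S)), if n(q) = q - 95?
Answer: 50227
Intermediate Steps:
Q(m, o) = -32*o (Q(m, o) = 4*(-9*o + o) = 4*(-8*o) = -32*o)
n(q) = -95 + q
49844 - n(Q(6, S)) = 49844 - (-95 - 32*9) = 49844 - (-95 - 288) = 49844 - 1*(-383) = 49844 + 383 = 50227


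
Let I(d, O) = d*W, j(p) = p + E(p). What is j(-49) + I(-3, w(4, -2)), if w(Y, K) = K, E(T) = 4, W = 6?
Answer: -63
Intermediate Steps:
j(p) = 4 + p (j(p) = p + 4 = 4 + p)
I(d, O) = 6*d (I(d, O) = d*6 = 6*d)
j(-49) + I(-3, w(4, -2)) = (4 - 49) + 6*(-3) = -45 - 18 = -63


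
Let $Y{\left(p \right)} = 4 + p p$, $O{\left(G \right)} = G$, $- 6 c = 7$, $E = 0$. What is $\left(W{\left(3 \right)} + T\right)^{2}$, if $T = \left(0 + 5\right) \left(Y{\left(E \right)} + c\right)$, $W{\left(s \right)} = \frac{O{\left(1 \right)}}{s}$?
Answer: $\frac{841}{4} \approx 210.25$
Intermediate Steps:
$c = - \frac{7}{6}$ ($c = \left(- \frac{1}{6}\right) 7 = - \frac{7}{6} \approx -1.1667$)
$W{\left(s \right)} = \frac{1}{s}$ ($W{\left(s \right)} = 1 \frac{1}{s} = \frac{1}{s}$)
$Y{\left(p \right)} = 4 + p^{2}$
$T = \frac{85}{6}$ ($T = \left(0 + 5\right) \left(\left(4 + 0^{2}\right) - \frac{7}{6}\right) = 5 \left(\left(4 + 0\right) - \frac{7}{6}\right) = 5 \left(4 - \frac{7}{6}\right) = 5 \cdot \frac{17}{6} = \frac{85}{6} \approx 14.167$)
$\left(W{\left(3 \right)} + T\right)^{2} = \left(\frac{1}{3} + \frac{85}{6}\right)^{2} = \left(\frac{29}{2}\right)^{2} = \frac{841}{4}$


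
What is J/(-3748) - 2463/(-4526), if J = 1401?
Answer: 1445199/8481724 ≈ 0.17039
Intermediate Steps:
J/(-3748) - 2463/(-4526) = 1401/(-3748) - 2463/(-4526) = 1401*(-1/3748) - 2463*(-1/4526) = -1401/3748 + 2463/4526 = 1445199/8481724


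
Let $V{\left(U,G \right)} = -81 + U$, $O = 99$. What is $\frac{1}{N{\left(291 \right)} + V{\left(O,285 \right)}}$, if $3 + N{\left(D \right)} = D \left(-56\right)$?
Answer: $- \frac{1}{16281} \approx -6.1421 \cdot 10^{-5}$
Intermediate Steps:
$N{\left(D \right)} = -3 - 56 D$ ($N{\left(D \right)} = -3 + D \left(-56\right) = -3 - 56 D$)
$\frac{1}{N{\left(291 \right)} + V{\left(O,285 \right)}} = \frac{1}{\left(-3 - 16296\right) + \left(-81 + 99\right)} = \frac{1}{\left(-3 - 16296\right) + 18} = \frac{1}{-16299 + 18} = \frac{1}{-16281} = - \frac{1}{16281}$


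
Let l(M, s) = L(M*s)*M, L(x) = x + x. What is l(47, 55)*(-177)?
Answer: -43009230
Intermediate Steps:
L(x) = 2*x
l(M, s) = 2*s*M² (l(M, s) = (2*(M*s))*M = (2*M*s)*M = 2*s*M²)
l(47, 55)*(-177) = (2*55*47²)*(-177) = (2*55*2209)*(-177) = 242990*(-177) = -43009230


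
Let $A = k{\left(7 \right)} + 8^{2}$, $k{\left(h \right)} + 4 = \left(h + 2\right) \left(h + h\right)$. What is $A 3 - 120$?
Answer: $438$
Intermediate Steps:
$k{\left(h \right)} = -4 + 2 h \left(2 + h\right)$ ($k{\left(h \right)} = -4 + \left(h + 2\right) \left(h + h\right) = -4 + \left(2 + h\right) 2 h = -4 + 2 h \left(2 + h\right)$)
$A = 186$ ($A = \left(-4 + 2 \cdot 7^{2} + 4 \cdot 7\right) + 8^{2} = \left(-4 + 2 \cdot 49 + 28\right) + 64 = \left(-4 + 98 + 28\right) + 64 = 122 + 64 = 186$)
$A 3 - 120 = 186 \cdot 3 - 120 = 558 - 120 = 438$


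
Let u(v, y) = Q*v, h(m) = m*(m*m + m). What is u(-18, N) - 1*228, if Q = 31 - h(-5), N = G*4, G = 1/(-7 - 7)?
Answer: -2586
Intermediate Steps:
G = -1/14 (G = 1/(-14) = -1/14 ≈ -0.071429)
N = -2/7 (N = -1/14*4 = -2/7 ≈ -0.28571)
h(m) = m*(m + m²) (h(m) = m*(m² + m) = m*(m + m²))
Q = 131 (Q = 31 - (-5)²*(1 - 5) = 31 - 25*(-4) = 31 - 1*(-100) = 31 + 100 = 131)
u(v, y) = 131*v
u(-18, N) - 1*228 = 131*(-18) - 1*228 = -2358 - 228 = -2586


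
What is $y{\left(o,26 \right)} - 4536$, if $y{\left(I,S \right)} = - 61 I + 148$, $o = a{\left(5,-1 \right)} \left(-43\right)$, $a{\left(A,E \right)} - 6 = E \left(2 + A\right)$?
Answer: $-7011$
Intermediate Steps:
$a{\left(A,E \right)} = 6 + E \left(2 + A\right)$
$o = 43$ ($o = \left(6 + 2 \left(-1\right) + 5 \left(-1\right)\right) \left(-43\right) = \left(6 - 2 - 5\right) \left(-43\right) = \left(-1\right) \left(-43\right) = 43$)
$y{\left(I,S \right)} = 148 - 61 I$
$y{\left(o,26 \right)} - 4536 = \left(148 - 2623\right) - 4536 = -2475 - 4536 = -7011$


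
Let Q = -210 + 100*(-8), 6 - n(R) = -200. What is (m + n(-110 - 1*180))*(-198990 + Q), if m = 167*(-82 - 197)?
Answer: 9277400000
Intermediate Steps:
m = -46593 (m = 167*(-279) = -46593)
n(R) = 206 (n(R) = 6 - 1*(-200) = 6 + 200 = 206)
Q = -1010 (Q = -210 - 800 = -1010)
(m + n(-110 - 1*180))*(-198990 + Q) = (-46593 + 206)*(-198990 - 1010) = -46387*(-200000) = 9277400000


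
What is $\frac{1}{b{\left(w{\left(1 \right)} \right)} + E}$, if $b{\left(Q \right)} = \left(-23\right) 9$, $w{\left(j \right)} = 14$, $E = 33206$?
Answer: $\frac{1}{32999} \approx 3.0304 \cdot 10^{-5}$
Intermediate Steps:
$b{\left(Q \right)} = -207$
$\frac{1}{b{\left(w{\left(1 \right)} \right)} + E} = \frac{1}{-207 + 33206} = \frac{1}{32999}$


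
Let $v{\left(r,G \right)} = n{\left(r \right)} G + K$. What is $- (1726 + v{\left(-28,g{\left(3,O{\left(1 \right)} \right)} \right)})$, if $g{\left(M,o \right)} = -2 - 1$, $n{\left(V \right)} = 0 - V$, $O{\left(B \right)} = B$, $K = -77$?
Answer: $-1565$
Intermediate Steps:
$n{\left(V \right)} = - V$
$g{\left(M,o \right)} = -3$
$v{\left(r,G \right)} = -77 - G r$ ($v{\left(r,G \right)} = - r G - 77 = - G r - 77 = -77 - G r$)
$- (1726 + v{\left(-28,g{\left(3,O{\left(1 \right)} \right)} \right)}) = - (1726 - \left(77 - -84\right)) = - (1726 - 161) = \left(-1\right) 1565 = -1565$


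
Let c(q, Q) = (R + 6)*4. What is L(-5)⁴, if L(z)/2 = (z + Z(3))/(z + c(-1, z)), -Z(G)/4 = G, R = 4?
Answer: 1336336/1500625 ≈ 0.89052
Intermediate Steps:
Z(G) = -4*G
c(q, Q) = 40 (c(q, Q) = (4 + 6)*4 = 10*4 = 40)
L(z) = 2*(-12 + z)/(40 + z) (L(z) = 2*((z - 4*3)/(z + 40)) = 2*((z - 12)/(40 + z)) = 2*((-12 + z)/(40 + z)) = 2*(-12 + z)/(40 + z))
L(-5)⁴ = (2*(-12 - 5)/(40 - 5))⁴ = (2*(-17)/35)⁴ = (2*(1/35)*(-17))⁴ = (-34/35)⁴ = 1336336/1500625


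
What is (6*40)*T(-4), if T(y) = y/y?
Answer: 240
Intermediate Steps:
T(y) = 1
(6*40)*T(-4) = (6*40)*1 = 240*1 = 240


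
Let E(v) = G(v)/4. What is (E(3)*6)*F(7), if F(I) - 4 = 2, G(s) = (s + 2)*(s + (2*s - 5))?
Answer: 180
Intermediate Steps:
G(s) = (-5 + 3*s)*(2 + s) (G(s) = (2 + s)*(s + (-5 + 2*s)) = (2 + s)*(-5 + 3*s) = (-5 + 3*s)*(2 + s))
F(I) = 6 (F(I) = 4 + 2 = 6)
E(v) = -5/2 + v/4 + 3*v²/4 (E(v) = (-10 + v + 3*v²)/4 = (-10 + v + 3*v²)*(¼) = -5/2 + v/4 + 3*v²/4)
(E(3)*6)*F(7) = ((-5/2 + (¼)*3 + (¾)*3²)*6)*6 = ((-5/2 + ¾ + (¾)*9)*6)*6 = ((-5/2 + ¾ + 27/4)*6)*6 = (5*6)*6 = 30*6 = 180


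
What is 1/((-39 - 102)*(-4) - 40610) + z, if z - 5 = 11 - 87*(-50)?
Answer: 174840835/40046 ≈ 4366.0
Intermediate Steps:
z = 4366 (z = 5 + (11 - 87*(-50)) = 5 + (11 + 4350) = 5 + 4361 = 4366)
1/((-39 - 102)*(-4) - 40610) + z = 1/((-39 - 102)*(-4) - 40610) + 4366 = 1/(-141*(-4) - 40610) + 4366 = 1/(564 - 40610) + 4366 = 1/(-40046) + 4366 = -1/40046 + 4366 = 174840835/40046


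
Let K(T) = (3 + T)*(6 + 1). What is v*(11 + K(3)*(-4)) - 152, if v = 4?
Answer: -780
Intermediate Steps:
K(T) = 21 + 7*T (K(T) = (3 + T)*7 = 21 + 7*T)
v*(11 + K(3)*(-4)) - 152 = 4*(11 + (21 + 7*3)*(-4)) - 152 = 4*(11 + (21 + 21)*(-4)) - 152 = 4*(11 + 42*(-4)) - 152 = 4*(11 - 168) - 152 = 4*(-157) - 152 = -628 - 152 = -780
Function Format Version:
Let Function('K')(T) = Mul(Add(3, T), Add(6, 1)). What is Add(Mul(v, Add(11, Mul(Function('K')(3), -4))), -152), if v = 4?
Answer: -780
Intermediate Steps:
Function('K')(T) = Add(21, Mul(7, T)) (Function('K')(T) = Mul(Add(3, T), 7) = Add(21, Mul(7, T)))
Add(Mul(v, Add(11, Mul(Function('K')(3), -4))), -152) = Add(Mul(4, Add(11, Mul(Add(21, Mul(7, 3)), -4))), -152) = Add(Mul(4, Add(11, Mul(Add(21, 21), -4))), -152) = Add(Mul(4, Add(11, Mul(42, -4))), -152) = Add(Mul(4, Add(11, -168)), -152) = Add(Mul(4, -157), -152) = Add(-628, -152) = -780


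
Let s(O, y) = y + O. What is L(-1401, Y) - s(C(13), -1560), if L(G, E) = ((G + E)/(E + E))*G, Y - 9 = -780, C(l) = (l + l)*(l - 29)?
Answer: 670/257 ≈ 2.6070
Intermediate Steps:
C(l) = 2*l*(-29 + l) (C(l) = (2*l)*(-29 + l) = 2*l*(-29 + l))
s(O, y) = O + y
Y = -771 (Y = 9 - 780 = -771)
L(G, E) = G*(E + G)/(2*E) (L(G, E) = ((E + G)/((2*E)))*G = ((E + G)*(1/(2*E)))*G = ((E + G)/(2*E))*G = G*(E + G)/(2*E))
L(-1401, Y) - s(C(13), -1560) = (½)*(-1401)*(-771 - 1401)/(-771) - (2*13*(-29 + 13) - 1560) = (½)*(-1401)*(-1/771)*(-2172) - (2*13*(-16) - 1560) = -507162/257 - (-416 - 1560) = -507162/257 - 1*(-1976) = -507162/257 + 1976 = 670/257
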